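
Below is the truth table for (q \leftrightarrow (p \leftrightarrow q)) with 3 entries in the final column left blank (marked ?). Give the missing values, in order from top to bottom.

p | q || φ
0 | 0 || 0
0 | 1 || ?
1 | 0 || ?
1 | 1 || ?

Row p=0, q=1: (p \leftrightarrow q) = 0, so the formula = 0.
Row p=1, q=0: (p \leftrightarrow q) = 0, so the formula = 1.
Row p=1, q=1: (p \leftrightarrow q) = 1, so the formula = 1.

0, 1, 1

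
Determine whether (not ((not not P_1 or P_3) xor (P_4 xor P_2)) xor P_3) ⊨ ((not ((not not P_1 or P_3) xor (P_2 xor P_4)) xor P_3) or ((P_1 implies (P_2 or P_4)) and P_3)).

yes

P_1 | P_2 | P_3 | P_4 || φ | ψ
 0  |  0  |  0  |  0  || 1 | 1
 0  |  0  |  0  |  1  || 0 | 0
 0  |  0  |  1  |  0  || 1 | 1
 0  |  0  |  1  |  1  || 0 | 1
 0  |  1  |  0  |  0  || 0 | 0
 0  |  1  |  0  |  1  || 1 | 1
 0  |  1  |  1  |  0  || 0 | 1
 0  |  1  |  1  |  1  || 1 | 1
 1  |  0  |  0  |  0  || 0 | 0
 1  |  0  |  0  |  1  || 1 | 1
 1  |  0  |  1  |  0  || 1 | 1
 1  |  0  |  1  |  1  || 0 | 1
 1  |  1  |  0  |  0  || 1 | 1
 1  |  1  |  0  |  1  || 0 | 0
 1  |  1  |  1  |  0  || 0 | 1
 1  |  1  |  1  |  1  || 1 | 1
In every row where φ is true, ψ is also true, so φ ⊨ ψ.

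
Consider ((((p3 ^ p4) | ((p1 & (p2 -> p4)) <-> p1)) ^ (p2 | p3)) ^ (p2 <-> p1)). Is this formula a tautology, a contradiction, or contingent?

  p1     p2     p3     p4      (p3 ^ p4)  (p2 -> p4)  (p1 & (p2 -> p4))  ((p1 & (p2 -> p4)) <-> p1)  (p2 | p3)  (p2 <-> p1)    φ  
False  False  False  False       False       True           False                   True               False        True     False
False  False  False   True        True       True           False                   True               False        True     False
False  False   True  False        True       True           False                   True                True        True      True
False  False   True   True       False       True           False                   True                True        True      True
False   True  False  False       False      False           False                   True                True       False     False
False   True  False   True        True       True           False                   True                True       False     False
False   True   True  False        True      False           False                   True                True       False     False
False   True   True   True       False       True           False                   True                True       False     False
 True  False  False  False       False       True            True                   True               False       False      True
 True  False  False   True        True       True            True                   True               False       False      True
 True  False   True  False        True       True            True                   True                True       False     False
 True  False   True   True       False       True            True                   True                True       False     False
 True   True  False  False       False      False           False                  False                True        True     False
 True   True  False   True        True       True            True                   True                True        True      True
 True   True   True  False        True      False           False                  False                True        True      True
 True   True   True   True       False       True            True                   True                True        True      True
7 of 16 rows are True, so the formula is contingent.

contingent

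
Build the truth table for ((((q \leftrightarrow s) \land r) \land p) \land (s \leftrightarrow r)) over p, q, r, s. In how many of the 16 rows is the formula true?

1

p | q | r | s | φ
- | - | - | - | -
T | T | T | T | T
T | T | T | F | F
T | T | F | T | F
T | T | F | F | F
T | F | T | T | F
T | F | T | F | F
T | F | F | T | F
T | F | F | F | F
F | T | T | T | F
F | T | T | F | F
F | T | F | T | F
F | T | F | F | F
F | F | T | T | F
F | F | T | F | F
F | F | F | T | F
F | F | F | F | F
The formula is true on 1 of the 16 rows.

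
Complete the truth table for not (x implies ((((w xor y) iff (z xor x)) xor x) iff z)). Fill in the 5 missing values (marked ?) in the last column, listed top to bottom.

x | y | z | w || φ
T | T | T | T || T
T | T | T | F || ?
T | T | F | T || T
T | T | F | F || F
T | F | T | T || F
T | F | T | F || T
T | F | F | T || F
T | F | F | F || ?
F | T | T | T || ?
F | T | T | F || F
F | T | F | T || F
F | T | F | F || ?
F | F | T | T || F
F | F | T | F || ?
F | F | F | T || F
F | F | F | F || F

Row x=T, y=T, z=T, w=F: ((((w xor y) iff (z xor x)) xor x) iff z) = T, (x implies ((((w xor y) iff (z xor x)) xor x) iff z)) = T, so the formula = F.
Row x=T, y=F, z=F, w=F: ((((w xor y) iff (z xor x)) xor x) iff z) = F, (x implies ((((w xor y) iff (z xor x)) xor x) iff z)) = F, so the formula = T.
Row x=F, y=T, z=T, w=T: ((((w xor y) iff (z xor x)) xor x) iff z) = F, (x implies ((((w xor y) iff (z xor x)) xor x) iff z)) = T, so the formula = F.
Row x=F, y=T, z=F, w=F: ((((w xor y) iff (z xor x)) xor x) iff z) = T, (x implies ((((w xor y) iff (z xor x)) xor x) iff z)) = T, so the formula = F.
Row x=F, y=F, z=T, w=F: ((((w xor y) iff (z xor x)) xor x) iff z) = F, (x implies ((((w xor y) iff (z xor x)) xor x) iff z)) = T, so the formula = F.

F, T, F, F, F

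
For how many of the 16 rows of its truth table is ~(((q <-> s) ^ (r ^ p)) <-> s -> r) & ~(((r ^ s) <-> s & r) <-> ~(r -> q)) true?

4

p | q | r | s | (q <-> s) | (r ^ p) | ((q <-> s) ^ (r ^ p)) | (s -> r) | (r ^ s) | (s & r) | ((r ^ s) <-> (s & r)) | (r -> q) | ~(r -> q) | φ
- | - | - | - | --------- | ------- | --------------------- | -------- | ------- | ------- | --------------------- | -------- | --------- | -
0 | 0 | 0 | 0 |     1     |    0    |           1           |    1     |    0    |    0    |           1           |    1     |     0     | 0
0 | 0 | 0 | 1 |     0     |    0    |           0           |    0     |    1    |    0    |           0           |    1     |     0     | 0
0 | 0 | 1 | 0 |     1     |    1    |           0           |    1     |    1    |    0    |           0           |    0     |     1     | 1
0 | 0 | 1 | 1 |     0     |    1    |           1           |    1     |    0    |    1    |           0           |    0     |     1     | 0
0 | 1 | 0 | 0 |     0     |    0    |           0           |    1     |    0    |    0    |           1           |    1     |     0     | 1
0 | 1 | 0 | 1 |     1     |    0    |           1           |    0     |    1    |    0    |           0           |    1     |     0     | 0
0 | 1 | 1 | 0 |     0     |    1    |           1           |    1     |    1    |    0    |           0           |    1     |     0     | 0
0 | 1 | 1 | 1 |     1     |    1    |           0           |    1     |    0    |    1    |           0           |    1     |     0     | 0
1 | 0 | 0 | 0 |     1     |    1    |           0           |    1     |    0    |    0    |           1           |    1     |     0     | 1
1 | 0 | 0 | 1 |     0     |    1    |           1           |    0     |    1    |    0    |           0           |    1     |     0     | 0
1 | 0 | 1 | 0 |     1     |    0    |           1           |    1     |    1    |    0    |           0           |    0     |     1     | 0
1 | 0 | 1 | 1 |     0     |    0    |           0           |    1     |    0    |    1    |           0           |    0     |     1     | 1
1 | 1 | 0 | 0 |     0     |    1    |           1           |    1     |    0    |    0    |           1           |    1     |     0     | 0
1 | 1 | 0 | 1 |     1     |    1    |           0           |    0     |    1    |    0    |           0           |    1     |     0     | 0
1 | 1 | 1 | 0 |     0     |    0    |           0           |    1     |    1    |    0    |           0           |    1     |     0     | 0
1 | 1 | 1 | 1 |     1     |    0    |           1           |    1     |    0    |    1    |           0           |    1     |     0     | 0
The formula is true on 4 of the 16 rows.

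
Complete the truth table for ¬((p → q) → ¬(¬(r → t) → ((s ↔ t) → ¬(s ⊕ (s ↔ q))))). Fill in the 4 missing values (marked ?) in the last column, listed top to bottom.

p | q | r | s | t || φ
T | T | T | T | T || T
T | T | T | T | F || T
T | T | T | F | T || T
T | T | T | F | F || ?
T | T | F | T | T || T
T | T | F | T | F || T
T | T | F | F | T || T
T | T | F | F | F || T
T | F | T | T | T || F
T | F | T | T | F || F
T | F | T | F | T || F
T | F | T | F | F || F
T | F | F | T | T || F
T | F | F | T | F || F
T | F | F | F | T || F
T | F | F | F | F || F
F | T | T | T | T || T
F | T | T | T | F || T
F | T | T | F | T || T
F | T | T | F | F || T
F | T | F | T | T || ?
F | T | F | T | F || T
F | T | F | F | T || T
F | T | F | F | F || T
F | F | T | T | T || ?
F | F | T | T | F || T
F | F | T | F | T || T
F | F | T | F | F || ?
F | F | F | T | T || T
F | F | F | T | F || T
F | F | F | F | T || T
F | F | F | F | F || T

T, T, T, F

Row p=T, q=T, r=T, s=F, t=F: (p → q) = T, ¬(¬(r → t) → ((s ↔ t) → ¬(s ⊕ (s ↔ q)))) = F, ((p → q) → ¬(¬(r → t) → ((s ↔ t) → ¬(s ⊕ (s ↔ q))))) = F, so the formula = T.
Row p=F, q=T, r=F, s=T, t=T: (p → q) = T, ¬(¬(r → t) → ((s ↔ t) → ¬(s ⊕ (s ↔ q)))) = F, ((p → q) → ¬(¬(r → t) → ((s ↔ t) → ¬(s ⊕ (s ↔ q))))) = F, so the formula = T.
Row p=F, q=F, r=T, s=T, t=T: (p → q) = T, ¬(¬(r → t) → ((s ↔ t) → ¬(s ⊕ (s ↔ q)))) = F, ((p → q) → ¬(¬(r → t) → ((s ↔ t) → ¬(s ⊕ (s ↔ q))))) = F, so the formula = T.
Row p=F, q=F, r=T, s=F, t=F: (p → q) = T, ¬(¬(r → t) → ((s ↔ t) → ¬(s ⊕ (s ↔ q)))) = T, ((p → q) → ¬(¬(r → t) → ((s ↔ t) → ¬(s ⊕ (s ↔ q))))) = T, so the formula = F.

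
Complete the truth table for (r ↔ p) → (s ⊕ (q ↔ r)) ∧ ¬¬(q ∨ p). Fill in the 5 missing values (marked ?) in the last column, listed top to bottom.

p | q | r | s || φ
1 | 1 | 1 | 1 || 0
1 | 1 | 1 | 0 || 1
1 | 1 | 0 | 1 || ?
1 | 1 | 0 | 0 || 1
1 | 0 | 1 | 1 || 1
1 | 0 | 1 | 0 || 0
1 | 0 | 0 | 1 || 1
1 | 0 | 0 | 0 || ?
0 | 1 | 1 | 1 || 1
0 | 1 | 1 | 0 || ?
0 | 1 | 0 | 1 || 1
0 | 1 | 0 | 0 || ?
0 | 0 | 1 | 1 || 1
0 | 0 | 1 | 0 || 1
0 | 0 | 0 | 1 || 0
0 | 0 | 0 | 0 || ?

Row p=1, q=1, r=0, s=1: (r ↔ p) = 0, ((s ⊕ (q ↔ r)) ∧ ¬¬(q ∨ p)) = 1, so the formula = 1.
Row p=1, q=0, r=0, s=0: (r ↔ p) = 0, ((s ⊕ (q ↔ r)) ∧ ¬¬(q ∨ p)) = 1, so the formula = 1.
Row p=0, q=1, r=1, s=0: (r ↔ p) = 0, ((s ⊕ (q ↔ r)) ∧ ¬¬(q ∨ p)) = 1, so the formula = 1.
Row p=0, q=1, r=0, s=0: (r ↔ p) = 1, ((s ⊕ (q ↔ r)) ∧ ¬¬(q ∨ p)) = 0, so the formula = 0.
Row p=0, q=0, r=0, s=0: (r ↔ p) = 1, ((s ⊕ (q ↔ r)) ∧ ¬¬(q ∨ p)) = 0, so the formula = 0.

1, 1, 1, 0, 0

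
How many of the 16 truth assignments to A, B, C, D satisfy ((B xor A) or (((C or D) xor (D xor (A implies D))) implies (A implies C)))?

A | B | C | D | (B xor A) | (C or D) | (A implies D) | (D xor (A implies D)) | (A implies C) | φ
- | - | - | - | --------- | -------- | ------------- | --------------------- | ------------- | -
F | F | F | F |     F     |    F     |       T       |           T           |       T       | T
F | F | F | T |     F     |    T     |       T       |           F           |       T       | T
F | F | T | F |     F     |    T     |       T       |           T           |       T       | T
F | F | T | T |     F     |    T     |       T       |           F           |       T       | T
F | T | F | F |     T     |    F     |       T       |           T           |       T       | T
F | T | F | T |     T     |    T     |       T       |           F           |       T       | T
F | T | T | F |     T     |    T     |       T       |           T           |       T       | T
F | T | T | T |     T     |    T     |       T       |           F           |       T       | T
T | F | F | F |     T     |    F     |       F       |           F           |       F       | T
T | F | F | T |     T     |    T     |       T       |           F           |       F       | T
T | F | T | F |     T     |    T     |       F       |           F           |       T       | T
T | F | T | T |     T     |    T     |       T       |           F           |       T       | T
T | T | F | F |     F     |    F     |       F       |           F           |       F       | T
T | T | F | T |     F     |    T     |       T       |           F           |       F       | F
T | T | T | F |     F     |    T     |       F       |           F           |       T       | T
T | T | T | T |     F     |    T     |       T       |           F           |       T       | T
The formula is true on 15 of the 16 rows.

15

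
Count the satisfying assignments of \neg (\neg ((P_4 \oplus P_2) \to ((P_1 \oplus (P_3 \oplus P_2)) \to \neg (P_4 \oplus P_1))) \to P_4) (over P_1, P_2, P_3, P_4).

P_1 | P_2 | P_3 | P_4 || φ
 1  |  1  |  1  |  1  || 0
 1  |  1  |  1  |  0  || 1
 1  |  1  |  0  |  1  || 0
 1  |  1  |  0  |  0  || 0
 1  |  0  |  1  |  1  || 0
 1  |  0  |  1  |  0  || 0
 1  |  0  |  0  |  1  || 0
 1  |  0  |  0  |  0  || 0
 0  |  1  |  1  |  1  || 0
 0  |  1  |  1  |  0  || 0
 0  |  1  |  0  |  1  || 0
 0  |  1  |  0  |  0  || 0
 0  |  0  |  1  |  1  || 0
 0  |  0  |  1  |  0  || 0
 0  |  0  |  0  |  1  || 0
 0  |  0  |  0  |  0  || 0
The formula is true on 1 of the 16 rows.

1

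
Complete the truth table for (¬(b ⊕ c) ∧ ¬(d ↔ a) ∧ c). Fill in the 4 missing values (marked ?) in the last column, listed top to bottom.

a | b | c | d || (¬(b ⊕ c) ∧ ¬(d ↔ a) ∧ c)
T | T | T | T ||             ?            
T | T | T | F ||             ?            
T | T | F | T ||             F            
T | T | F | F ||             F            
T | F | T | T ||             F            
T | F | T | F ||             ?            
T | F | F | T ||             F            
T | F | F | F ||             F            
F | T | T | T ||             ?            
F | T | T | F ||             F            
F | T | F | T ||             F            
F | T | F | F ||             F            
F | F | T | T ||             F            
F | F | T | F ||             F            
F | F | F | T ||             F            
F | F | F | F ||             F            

Row a=T, b=T, c=T, d=T: ¬(b ⊕ c) = T, ¬(d ↔ a) = F, so (¬(b ⊕ c) ∧ ¬(d ↔ a) ∧ c) = F.
Row a=T, b=T, c=T, d=F: ¬(b ⊕ c) = T, ¬(d ↔ a) = T, so (¬(b ⊕ c) ∧ ¬(d ↔ a) ∧ c) = T.
Row a=T, b=F, c=T, d=F: ¬(b ⊕ c) = F, ¬(d ↔ a) = T, so (¬(b ⊕ c) ∧ ¬(d ↔ a) ∧ c) = F.
Row a=F, b=T, c=T, d=T: ¬(b ⊕ c) = T, ¬(d ↔ a) = T, so (¬(b ⊕ c) ∧ ¬(d ↔ a) ∧ c) = T.

F, T, F, T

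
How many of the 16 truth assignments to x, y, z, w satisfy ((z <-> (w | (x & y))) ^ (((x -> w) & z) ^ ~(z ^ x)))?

x  y  z  w  |  φ
0  0  0  0  |  0
0  0  0  1  |  1
0  0  1  0  |  1
0  0  1  1  |  0
0  1  0  0  |  0
0  1  0  1  |  1
0  1  1  0  |  1
0  1  1  1  |  0
1  0  0  0  |  1
1  0  0  1  |  0
1  0  1  0  |  1
1  0  1  1  |  1
1  1  0  0  |  0
1  1  0  1  |  0
1  1  1  0  |  0
1  1  1  1  |  1
The formula is true on 8 of the 16 rows.

8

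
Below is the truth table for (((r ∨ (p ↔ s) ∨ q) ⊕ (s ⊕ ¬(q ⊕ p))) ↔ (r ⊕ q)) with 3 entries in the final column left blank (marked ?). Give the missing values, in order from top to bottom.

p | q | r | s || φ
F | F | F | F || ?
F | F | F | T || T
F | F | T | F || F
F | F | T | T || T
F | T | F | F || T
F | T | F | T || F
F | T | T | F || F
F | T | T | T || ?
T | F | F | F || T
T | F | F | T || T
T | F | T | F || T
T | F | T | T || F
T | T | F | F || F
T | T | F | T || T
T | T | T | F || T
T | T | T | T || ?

T, T, F

Row p=F, q=F, r=F, s=F: ((r ∨ (p ↔ s) ∨ q) ⊕ (s ⊕ ¬(q ⊕ p))) = F, (r ⊕ q) = F, so the formula = T.
Row p=F, q=T, r=T, s=T: ((r ∨ (p ↔ s) ∨ q) ⊕ (s ⊕ ¬(q ⊕ p))) = F, (r ⊕ q) = F, so the formula = T.
Row p=T, q=T, r=T, s=T: ((r ∨ (p ↔ s) ∨ q) ⊕ (s ⊕ ¬(q ⊕ p))) = T, (r ⊕ q) = F, so the formula = F.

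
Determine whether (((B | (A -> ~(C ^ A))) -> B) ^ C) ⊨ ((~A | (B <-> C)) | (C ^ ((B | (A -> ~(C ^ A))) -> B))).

A  B  C  |  φ  ψ
F  F  F  |  F  T
F  F  T  |  T  T
F  T  F  |  T  T
F  T  T  |  F  T
T  F  F  |  T  T
T  F  T  |  T  T
T  T  F  |  T  T
T  T  T  |  F  T
In every row where φ is true, ψ is also true, so φ ⊨ ψ.

yes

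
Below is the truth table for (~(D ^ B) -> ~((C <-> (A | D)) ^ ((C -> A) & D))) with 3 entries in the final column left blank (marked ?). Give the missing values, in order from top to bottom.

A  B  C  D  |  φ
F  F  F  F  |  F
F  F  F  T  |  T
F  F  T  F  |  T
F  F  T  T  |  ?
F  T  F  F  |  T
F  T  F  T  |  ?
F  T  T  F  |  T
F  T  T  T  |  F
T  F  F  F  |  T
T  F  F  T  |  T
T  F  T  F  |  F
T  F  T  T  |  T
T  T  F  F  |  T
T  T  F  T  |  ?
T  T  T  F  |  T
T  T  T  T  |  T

Row A=F, B=F, C=T, D=T: ~(D ^ B) = F, ~((C <-> (A | D)) ^ ((C -> A) & D)) = F, so the formula = T.
Row A=F, B=T, C=F, D=T: ~(D ^ B) = T, ~((C <-> (A | D)) ^ ((C -> A) & D)) = F, so the formula = F.
Row A=T, B=T, C=F, D=T: ~(D ^ B) = T, ~((C <-> (A | D)) ^ ((C -> A) & D)) = F, so the formula = F.

T, F, F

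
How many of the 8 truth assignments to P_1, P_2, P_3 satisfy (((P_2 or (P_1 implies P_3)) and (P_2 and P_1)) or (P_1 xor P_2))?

 P_1    P_2    P_3   |    φ  
False  False  False  |  False
False  False   True  |  False
False   True  False  |   True
False   True   True  |   True
 True  False  False  |   True
 True  False   True  |   True
 True   True  False  |   True
 True   True   True  |   True
The formula is true on 6 of the 8 rows.

6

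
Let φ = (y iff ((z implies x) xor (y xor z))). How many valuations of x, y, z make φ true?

2

  x      y      z    |  (z implies x)  (y xor z)    φ  
False  False  False  |       True        False    False
False  False   True  |      False         True    False
False   True  False  |       True         True    False
False   True   True  |      False        False    False
 True  False  False  |       True        False    False
 True  False   True  |       True         True     True
 True   True  False  |       True         True    False
 True   True   True  |       True        False     True
The formula is true on 2 of the 8 rows.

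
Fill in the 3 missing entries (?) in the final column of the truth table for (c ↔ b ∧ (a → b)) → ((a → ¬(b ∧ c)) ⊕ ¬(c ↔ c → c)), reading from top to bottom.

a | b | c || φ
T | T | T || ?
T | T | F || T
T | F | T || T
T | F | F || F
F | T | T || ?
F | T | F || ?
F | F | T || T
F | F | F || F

F, T, T

Row a=T, b=T, c=T: (c ↔ b ∧ (a → b)) = T, ((a → ¬(b ∧ c)) ⊕ ¬(c ↔ c → c)) = F, so the formula = F.
Row a=F, b=T, c=T: (c ↔ b ∧ (a → b)) = T, ((a → ¬(b ∧ c)) ⊕ ¬(c ↔ c → c)) = T, so the formula = T.
Row a=F, b=T, c=F: (c ↔ b ∧ (a → b)) = F, ((a → ¬(b ∧ c)) ⊕ ¬(c ↔ c → c)) = F, so the formula = T.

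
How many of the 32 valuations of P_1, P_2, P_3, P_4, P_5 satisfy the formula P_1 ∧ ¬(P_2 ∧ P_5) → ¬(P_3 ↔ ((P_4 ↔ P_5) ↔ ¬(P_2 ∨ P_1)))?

26

 P_1    P_2    P_3    P_4    P_5   |    φ  
 True   True   True   True   True  |   True
 True   True   True   True  False  |  False
 True   True   True  False   True  |   True
 True   True   True  False  False  |   True
 True   True  False   True   True  |   True
 True   True  False   True  False  |   True
 True   True  False  False   True  |   True
 True   True  False  False  False  |  False
 True  False   True   True   True  |   True
 True  False   True   True  False  |  False
 True  False   True  False   True  |  False
 True  False   True  False  False  |   True
 True  False  False   True   True  |  False
 True  False  False   True  False  |   True
 True  False  False  False   True  |   True
 True  False  False  False  False  |  False
False   True   True   True   True  |   True
False   True   True   True  False  |   True
False   True   True  False   True  |   True
False   True   True  False  False  |   True
False   True  False   True   True  |   True
False   True  False   True  False  |   True
False   True  False  False   True  |   True
False   True  False  False  False  |   True
False  False   True   True   True  |   True
False  False   True   True  False  |   True
False  False   True  False   True  |   True
False  False   True  False  False  |   True
False  False  False   True   True  |   True
False  False  False   True  False  |   True
False  False  False  False   True  |   True
False  False  False  False  False  |   True
The formula is true on 26 of the 32 rows.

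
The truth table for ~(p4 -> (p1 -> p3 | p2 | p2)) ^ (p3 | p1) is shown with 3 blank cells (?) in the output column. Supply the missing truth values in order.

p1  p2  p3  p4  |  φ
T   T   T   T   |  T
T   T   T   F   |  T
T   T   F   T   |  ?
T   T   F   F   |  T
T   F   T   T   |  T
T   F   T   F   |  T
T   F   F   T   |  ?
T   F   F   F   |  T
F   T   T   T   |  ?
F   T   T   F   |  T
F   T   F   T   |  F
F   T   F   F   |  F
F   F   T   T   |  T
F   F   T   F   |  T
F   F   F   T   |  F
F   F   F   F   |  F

Row p1=T, p2=T, p3=F, p4=T: ~(p4 -> (p1 -> p3 | p2 | p2)) = F, (p3 | p1) = T, so the formula = T.
Row p1=T, p2=F, p3=F, p4=T: ~(p4 -> (p1 -> p3 | p2 | p2)) = T, (p3 | p1) = T, so the formula = F.
Row p1=F, p2=T, p3=T, p4=T: ~(p4 -> (p1 -> p3 | p2 | p2)) = F, (p3 | p1) = T, so the formula = T.

T, F, T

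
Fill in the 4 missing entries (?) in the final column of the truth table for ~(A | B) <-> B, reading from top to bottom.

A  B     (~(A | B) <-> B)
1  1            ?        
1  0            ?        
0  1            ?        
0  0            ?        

Row A=1, B=1: ~(A | B) = 0, so (~(A | B) <-> B) = 0.
Row A=1, B=0: ~(A | B) = 0, so (~(A | B) <-> B) = 1.
Row A=0, B=1: ~(A | B) = 0, so (~(A | B) <-> B) = 0.
Row A=0, B=0: ~(A | B) = 1, so (~(A | B) <-> B) = 0.

0, 1, 0, 0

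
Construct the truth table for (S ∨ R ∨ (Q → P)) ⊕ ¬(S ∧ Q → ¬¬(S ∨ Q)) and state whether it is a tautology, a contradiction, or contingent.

contingent

P | Q | R | S || φ
T | T | T | T || T
T | T | T | F || T
T | T | F | T || T
T | T | F | F || T
T | F | T | T || T
T | F | T | F || T
T | F | F | T || T
T | F | F | F || T
F | T | T | T || T
F | T | T | F || T
F | T | F | T || T
F | T | F | F || F
F | F | T | T || T
F | F | T | F || T
F | F | F | T || T
F | F | F | F || T
15 of 16 rows are T, so the formula is contingent.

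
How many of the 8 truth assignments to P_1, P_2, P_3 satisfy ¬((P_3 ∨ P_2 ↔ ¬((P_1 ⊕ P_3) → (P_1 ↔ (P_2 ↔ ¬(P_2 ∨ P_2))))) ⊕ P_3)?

2

 P_1  |  P_2  |  P_3  |   φ  
----- | ----- | ----- | -----
 True |  True |  True | False
 True |  True | False | False
 True | False |  True | False
 True | False | False |  True
False |  True |  True | False
False |  True | False |  True
False | False |  True | False
False | False | False | False
The formula is true on 2 of the 8 rows.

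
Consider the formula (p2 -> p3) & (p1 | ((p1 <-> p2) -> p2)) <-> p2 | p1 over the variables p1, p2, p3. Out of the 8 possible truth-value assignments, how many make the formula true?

p1  p2  p3     (p2 -> p3)  (p1 <-> p2)  ((p1 <-> p2) -> p2)  (p1 | ((p1 <-> p2) -> p2))  (p2 | p1)  φ
T   T   T          T            T                T                       T                   T      T
T   T   F          F            T                T                       T                   T      F
T   F   T          T            F                T                       T                   T      T
T   F   F          T            F                T                       T                   T      T
F   T   T          T            F                T                       T                   T      T
F   T   F          F            F                T                       T                   T      F
F   F   T          T            T                F                       F                   F      T
F   F   F          T            T                F                       F                   F      T
The formula is true on 6 of the 8 rows.

6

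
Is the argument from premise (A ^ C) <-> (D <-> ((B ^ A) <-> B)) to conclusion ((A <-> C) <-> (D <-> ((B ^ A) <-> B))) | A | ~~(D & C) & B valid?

no

A | B | C | D | φ | ψ
- | - | - | - | - | -
1 | 1 | 1 | 1 | 1 | 1
1 | 1 | 1 | 0 | 0 | 1
1 | 1 | 0 | 1 | 0 | 1
1 | 1 | 0 | 0 | 1 | 1
1 | 0 | 1 | 1 | 1 | 1
1 | 0 | 1 | 0 | 0 | 1
1 | 0 | 0 | 1 | 0 | 1
1 | 0 | 0 | 0 | 1 | 1
0 | 1 | 1 | 1 | 1 | 1
0 | 1 | 1 | 0 | 0 | 1
0 | 1 | 0 | 1 | 0 | 1
0 | 1 | 0 | 0 | 1 | 0
0 | 0 | 1 | 1 | 1 | 0
0 | 0 | 1 | 0 | 0 | 1
0 | 0 | 0 | 1 | 0 | 1
0 | 0 | 0 | 0 | 1 | 0
At A=0, B=1, C=0, D=0 we have φ true but ψ false, so φ does not entail ψ.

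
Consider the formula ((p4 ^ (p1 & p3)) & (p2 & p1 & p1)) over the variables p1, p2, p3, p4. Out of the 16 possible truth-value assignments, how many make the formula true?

2

p1 | p2 | p3 | p4 || (p1 & p3) | (p4 ^ (p1 & p3)) | (p2 & p1 & p1) | φ
T  | T  | T  | T  ||     T     |        F         |       T        | F
T  | T  | T  | F  ||     T     |        T         |       T        | T
T  | T  | F  | T  ||     F     |        T         |       T        | T
T  | T  | F  | F  ||     F     |        F         |       T        | F
T  | F  | T  | T  ||     T     |        F         |       F        | F
T  | F  | T  | F  ||     T     |        T         |       F        | F
T  | F  | F  | T  ||     F     |        T         |       F        | F
T  | F  | F  | F  ||     F     |        F         |       F        | F
F  | T  | T  | T  ||     F     |        T         |       F        | F
F  | T  | T  | F  ||     F     |        F         |       F        | F
F  | T  | F  | T  ||     F     |        T         |       F        | F
F  | T  | F  | F  ||     F     |        F         |       F        | F
F  | F  | T  | T  ||     F     |        T         |       F        | F
F  | F  | T  | F  ||     F     |        F         |       F        | F
F  | F  | F  | T  ||     F     |        T         |       F        | F
F  | F  | F  | F  ||     F     |        F         |       F        | F
The formula is true on 2 of the 16 rows.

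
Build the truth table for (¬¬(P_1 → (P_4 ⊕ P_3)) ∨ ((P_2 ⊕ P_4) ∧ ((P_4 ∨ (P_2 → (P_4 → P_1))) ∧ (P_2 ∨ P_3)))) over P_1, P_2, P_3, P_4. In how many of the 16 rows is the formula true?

14

P_1  P_2  P_3  P_4  |  (P_4 ⊕ P_3)  (P_1 → (P_4 ⊕ P_3))  ¬(P_1 → (P_4 ⊕ P_3))  ¬¬(P_1 → (P_4 ⊕ P_3))  (P_2 ⊕ P_4)  (P_4 → P_1)  (P_2 → (P_4 → P_1))  (P_4 ∨ (P_2 → (P_4 → P_1)))  (P_2 ∨ P_3)  φ
 1    1    1    1   |       0                0                    1                      0                 0            1                1                        1                    1       0
 1    1    1    0   |       1                1                    0                      1                 1            1                1                        1                    1       1
 1    1    0    1   |       1                1                    0                      1                 0            1                1                        1                    1       1
 1    1    0    0   |       0                0                    1                      0                 1            1                1                        1                    1       1
 1    0    1    1   |       0                0                    1                      0                 1            1                1                        1                    1       1
 1    0    1    0   |       1                1                    0                      1                 0            1                1                        1                    1       1
 1    0    0    1   |       1                1                    0                      1                 1            1                1                        1                    0       1
 1    0    0    0   |       0                0                    1                      0                 0            1                1                        1                    0       0
 0    1    1    1   |       0                1                    0                      1                 0            0                0                        1                    1       1
 0    1    1    0   |       1                1                    0                      1                 1            1                1                        1                    1       1
 0    1    0    1   |       1                1                    0                      1                 0            0                0                        1                    1       1
 0    1    0    0   |       0                1                    0                      1                 1            1                1                        1                    1       1
 0    0    1    1   |       0                1                    0                      1                 1            0                1                        1                    1       1
 0    0    1    0   |       1                1                    0                      1                 0            1                1                        1                    1       1
 0    0    0    1   |       1                1                    0                      1                 1            0                1                        1                    0       1
 0    0    0    0   |       0                1                    0                      1                 0            1                1                        1                    0       1
The formula is true on 14 of the 16 rows.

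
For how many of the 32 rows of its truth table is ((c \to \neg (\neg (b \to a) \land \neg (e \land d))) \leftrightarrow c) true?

a  b  c  d  e  |  φ
T  T  T  T  T  |  T
T  T  T  T  F  |  T
T  T  T  F  T  |  T
T  T  T  F  F  |  T
T  T  F  T  T  |  F
T  T  F  T  F  |  F
T  T  F  F  T  |  F
T  T  F  F  F  |  F
T  F  T  T  T  |  T
T  F  T  T  F  |  T
T  F  T  F  T  |  T
T  F  T  F  F  |  T
T  F  F  T  T  |  F
T  F  F  T  F  |  F
T  F  F  F  T  |  F
T  F  F  F  F  |  F
F  T  T  T  T  |  T
F  T  T  T  F  |  F
F  T  T  F  T  |  F
F  T  T  F  F  |  F
F  T  F  T  T  |  F
F  T  F  T  F  |  F
F  T  F  F  T  |  F
F  T  F  F  F  |  F
F  F  T  T  T  |  T
F  F  T  T  F  |  T
F  F  T  F  T  |  T
F  F  T  F  F  |  T
F  F  F  T  T  |  F
F  F  F  T  F  |  F
F  F  F  F  T  |  F
F  F  F  F  F  |  F
The formula is true on 13 of the 32 rows.

13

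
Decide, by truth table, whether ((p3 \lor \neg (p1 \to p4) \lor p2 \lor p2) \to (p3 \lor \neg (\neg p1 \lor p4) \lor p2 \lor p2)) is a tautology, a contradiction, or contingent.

p1 | p2 | p3 | p4 | φ
-- | -- | -- | -- | -
F  | F  | F  | F  | T
F  | F  | F  | T  | T
F  | F  | T  | F  | T
F  | F  | T  | T  | T
F  | T  | F  | F  | T
F  | T  | F  | T  | T
F  | T  | T  | F  | T
F  | T  | T  | T  | T
T  | F  | F  | F  | T
T  | F  | F  | T  | T
T  | F  | T  | F  | T
T  | F  | T  | T  | T
T  | T  | F  | F  | T
T  | T  | F  | T  | T
T  | T  | T  | F  | T
T  | T  | T  | T  | T
Every row is T, so the formula is a tautology.

tautology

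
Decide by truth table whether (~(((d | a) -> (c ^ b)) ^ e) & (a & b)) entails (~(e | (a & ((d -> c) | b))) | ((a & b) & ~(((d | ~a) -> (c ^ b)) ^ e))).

no

a | b | c | d | e | φ | ψ
- | - | - | - | - | - | -
1 | 1 | 1 | 1 | 1 | 0 | 0
1 | 1 | 1 | 1 | 0 | 1 | 1
1 | 1 | 1 | 0 | 1 | 0 | 1
1 | 1 | 1 | 0 | 0 | 1 | 0
1 | 1 | 0 | 1 | 1 | 1 | 1
1 | 1 | 0 | 1 | 0 | 0 | 0
1 | 1 | 0 | 0 | 1 | 1 | 1
1 | 1 | 0 | 0 | 0 | 0 | 0
1 | 0 | 1 | 1 | 1 | 0 | 0
1 | 0 | 1 | 1 | 0 | 0 | 0
1 | 0 | 1 | 0 | 1 | 0 | 0
1 | 0 | 1 | 0 | 0 | 0 | 0
1 | 0 | 0 | 1 | 1 | 0 | 0
1 | 0 | 0 | 1 | 0 | 0 | 1
1 | 0 | 0 | 0 | 1 | 0 | 0
1 | 0 | 0 | 0 | 0 | 0 | 0
0 | 1 | 1 | 1 | 1 | 0 | 0
0 | 1 | 1 | 1 | 0 | 0 | 1
0 | 1 | 1 | 0 | 1 | 0 | 0
0 | 1 | 1 | 0 | 0 | 0 | 1
0 | 1 | 0 | 1 | 1 | 0 | 0
0 | 1 | 0 | 1 | 0 | 0 | 1
0 | 1 | 0 | 0 | 1 | 0 | 0
0 | 1 | 0 | 0 | 0 | 0 | 1
0 | 0 | 1 | 1 | 1 | 0 | 0
0 | 0 | 1 | 1 | 0 | 0 | 1
0 | 0 | 1 | 0 | 1 | 0 | 0
0 | 0 | 1 | 0 | 0 | 0 | 1
0 | 0 | 0 | 1 | 1 | 0 | 0
0 | 0 | 0 | 1 | 0 | 0 | 1
0 | 0 | 0 | 0 | 1 | 0 | 0
0 | 0 | 0 | 0 | 0 | 0 | 1
At a=1, b=1, c=1, d=0, e=0 we have φ true but ψ false, so φ does not entail ψ.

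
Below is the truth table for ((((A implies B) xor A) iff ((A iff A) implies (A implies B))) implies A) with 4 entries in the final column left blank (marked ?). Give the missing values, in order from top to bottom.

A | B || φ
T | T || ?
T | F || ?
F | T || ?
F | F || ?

T, T, F, F

Row A=T, B=T: (((A implies B) xor A) iff ((A iff A) implies (A implies B))) = F, so the formula = T.
Row A=T, B=F: (((A implies B) xor A) iff ((A iff A) implies (A implies B))) = F, so the formula = T.
Row A=F, B=T: (((A implies B) xor A) iff ((A iff A) implies (A implies B))) = T, so the formula = F.
Row A=F, B=F: (((A implies B) xor A) iff ((A iff A) implies (A implies B))) = T, so the formula = F.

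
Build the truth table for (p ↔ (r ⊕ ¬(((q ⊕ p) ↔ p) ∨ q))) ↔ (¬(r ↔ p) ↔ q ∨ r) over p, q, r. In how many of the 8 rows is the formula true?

2

p  q  r  |  φ
T  T  T  |  F
T  T  F  |  F
T  F  T  |  F
T  F  F  |  T
F  T  T  |  F
F  T  F  |  F
F  F  T  |  F
F  F  F  |  T
The formula is true on 2 of the 8 rows.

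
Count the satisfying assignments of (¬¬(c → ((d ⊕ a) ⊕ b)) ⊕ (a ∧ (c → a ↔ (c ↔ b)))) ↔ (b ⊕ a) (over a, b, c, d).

a  b  c  d  |  φ
F  F  F  F  |  F
F  F  F  T  |  F
F  F  T  F  |  T
F  F  T  T  |  F
F  T  F  F  |  T
F  T  F  T  |  T
F  T  T  F  |  T
F  T  T  T  |  F
T  F  F  F  |  F
T  F  F  T  |  F
T  F  T  F  |  T
T  F  T  T  |  F
T  T  F  F  |  F
T  T  F  T  |  F
T  T  T  F  |  F
T  T  T  T  |  T
The formula is true on 6 of the 16 rows.

6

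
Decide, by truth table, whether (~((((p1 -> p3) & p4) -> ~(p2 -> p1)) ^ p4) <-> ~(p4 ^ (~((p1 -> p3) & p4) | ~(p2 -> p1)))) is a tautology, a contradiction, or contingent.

p1 | p2 | p3 | p4 | φ
-- | -- | -- | -- | -
T  | T  | T  | T  | T
T  | T  | T  | F  | T
T  | T  | F  | T  | T
T  | T  | F  | F  | T
T  | F  | T  | T  | T
T  | F  | T  | F  | T
T  | F  | F  | T  | T
T  | F  | F  | F  | T
F  | T  | T  | T  | T
F  | T  | T  | F  | T
F  | T  | F  | T  | T
F  | T  | F  | F  | T
F  | F  | T  | T  | T
F  | F  | T  | F  | T
F  | F  | F  | T  | T
F  | F  | F  | F  | T
Every row is T, so the formula is a tautology.

tautology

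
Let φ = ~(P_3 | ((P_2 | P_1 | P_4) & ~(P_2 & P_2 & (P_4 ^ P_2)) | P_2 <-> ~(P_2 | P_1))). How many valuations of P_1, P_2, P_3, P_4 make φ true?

P_1  P_2  P_3  P_4  |  φ
 F    F    F    F   |  T
 F    F    F    T   |  F
 F    F    T    F   |  F
 F    F    T    T   |  F
 F    T    F    F   |  T
 F    T    F    T   |  T
 F    T    T    F   |  F
 F    T    T    T   |  F
 T    F    F    F   |  T
 T    F    F    T   |  T
 T    F    T    F   |  F
 T    F    T    T   |  F
 T    T    F    F   |  T
 T    T    F    T   |  T
 T    T    T    F   |  F
 T    T    T    T   |  F
The formula is true on 7 of the 16 rows.

7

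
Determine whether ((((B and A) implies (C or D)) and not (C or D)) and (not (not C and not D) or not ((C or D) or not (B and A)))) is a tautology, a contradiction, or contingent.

A  B  C  D  |  φ
1  1  1  1  |  0
1  1  1  0  |  0
1  1  0  1  |  0
1  1  0  0  |  0
1  0  1  1  |  0
1  0  1  0  |  0
1  0  0  1  |  0
1  0  0  0  |  0
0  1  1  1  |  0
0  1  1  0  |  0
0  1  0  1  |  0
0  1  0  0  |  0
0  0  1  1  |  0
0  0  1  0  |  0
0  0  0  1  |  0
0  0  0  0  |  0
Every row is 0, so the formula is a contradiction.

contradiction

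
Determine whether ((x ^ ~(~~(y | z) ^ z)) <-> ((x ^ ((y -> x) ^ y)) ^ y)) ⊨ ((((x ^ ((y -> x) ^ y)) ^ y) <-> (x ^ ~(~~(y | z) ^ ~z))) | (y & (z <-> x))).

x  y  z  |  φ  ψ
1  1  1  |  1  1
1  1  0  |  0  1
1  0  1  |  1  0
1  0  0  |  1  0
0  1  1  |  0  1
0  1  0  |  1  1
0  0  1  |  1  0
0  0  0  |  1  0
At x=1, y=0, z=1 we have φ true but ψ false, so φ does not entail ψ.

no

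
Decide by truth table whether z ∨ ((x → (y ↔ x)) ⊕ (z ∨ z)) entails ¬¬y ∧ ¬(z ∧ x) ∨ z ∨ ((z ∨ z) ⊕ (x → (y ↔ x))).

yes

  x   |   y   |   z   |   φ   |   ψ  
----- | ----- | ----- | ----- | -----
 True |  True |  True |  True |  True
 True |  True | False |  True |  True
 True | False |  True |  True |  True
 True | False | False | False | False
False |  True |  True |  True |  True
False |  True | False |  True |  True
False | False |  True |  True |  True
False | False | False |  True |  True
In every row where φ is true, ψ is also true, so φ ⊨ ψ.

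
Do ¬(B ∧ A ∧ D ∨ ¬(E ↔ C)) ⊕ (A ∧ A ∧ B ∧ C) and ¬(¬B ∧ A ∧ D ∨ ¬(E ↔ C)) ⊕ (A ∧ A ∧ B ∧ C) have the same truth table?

A | B | C | D | E | φ | ψ
- | - | - | - | - | - | -
0 | 0 | 0 | 0 | 0 | 1 | 1
0 | 0 | 0 | 0 | 1 | 0 | 0
0 | 0 | 0 | 1 | 0 | 1 | 1
0 | 0 | 0 | 1 | 1 | 0 | 0
0 | 0 | 1 | 0 | 0 | 0 | 0
0 | 0 | 1 | 0 | 1 | 1 | 1
0 | 0 | 1 | 1 | 0 | 0 | 0
0 | 0 | 1 | 1 | 1 | 1 | 1
0 | 1 | 0 | 0 | 0 | 1 | 1
0 | 1 | 0 | 0 | 1 | 0 | 0
0 | 1 | 0 | 1 | 0 | 1 | 1
0 | 1 | 0 | 1 | 1 | 0 | 0
0 | 1 | 1 | 0 | 0 | 0 | 0
0 | 1 | 1 | 0 | 1 | 1 | 1
0 | 1 | 1 | 1 | 0 | 0 | 0
0 | 1 | 1 | 1 | 1 | 1 | 1
1 | 0 | 0 | 0 | 0 | 1 | 1
1 | 0 | 0 | 0 | 1 | 0 | 0
1 | 0 | 0 | 1 | 0 | 1 | 0
1 | 0 | 0 | 1 | 1 | 0 | 0
1 | 0 | 1 | 0 | 0 | 0 | 0
1 | 0 | 1 | 0 | 1 | 1 | 1
1 | 0 | 1 | 1 | 0 | 0 | 0
1 | 0 | 1 | 1 | 1 | 1 | 0
1 | 1 | 0 | 0 | 0 | 1 | 1
1 | 1 | 0 | 0 | 1 | 0 | 0
1 | 1 | 0 | 1 | 0 | 0 | 1
1 | 1 | 0 | 1 | 1 | 0 | 0
1 | 1 | 1 | 0 | 0 | 1 | 1
1 | 1 | 1 | 0 | 1 | 0 | 0
1 | 1 | 1 | 1 | 0 | 1 | 1
1 | 1 | 1 | 1 | 1 | 1 | 0
The columns differ at A=1, B=0, C=0, D=1, E=0 (φ=1, ψ=0), so they are not equivalent.

not equivalent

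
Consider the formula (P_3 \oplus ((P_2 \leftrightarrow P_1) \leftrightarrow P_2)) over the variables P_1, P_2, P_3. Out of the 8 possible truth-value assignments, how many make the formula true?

P_1 | P_2 | P_3 | (P_2 \leftrightarrow P_1) | φ
--- | --- | --- | ------------------------- | -
 T  |  T  |  T  |             T             | F
 T  |  T  |  F  |             T             | T
 T  |  F  |  T  |             F             | F
 T  |  F  |  F  |             F             | T
 F  |  T  |  T  |             F             | T
 F  |  T  |  F  |             F             | F
 F  |  F  |  T  |             T             | T
 F  |  F  |  F  |             T             | F
The formula is true on 4 of the 8 rows.

4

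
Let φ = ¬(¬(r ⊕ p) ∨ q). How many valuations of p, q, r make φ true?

p | q | r || (r ⊕ p) | ¬(r ⊕ p) | (¬(r ⊕ p) ∨ q) | ¬(¬(r ⊕ p) ∨ q)
1 | 1 | 1 ||    0    |    1     |       1        |        0       
1 | 1 | 0 ||    1    |    0     |       1        |        0       
1 | 0 | 1 ||    0    |    1     |       1        |        0       
1 | 0 | 0 ||    1    |    0     |       0        |        1       
0 | 1 | 1 ||    1    |    0     |       1        |        0       
0 | 1 | 0 ||    0    |    1     |       1        |        0       
0 | 0 | 1 ||    1    |    0     |       0        |        1       
0 | 0 | 0 ||    0    |    1     |       1        |        0       
The formula is true on 2 of the 8 rows.

2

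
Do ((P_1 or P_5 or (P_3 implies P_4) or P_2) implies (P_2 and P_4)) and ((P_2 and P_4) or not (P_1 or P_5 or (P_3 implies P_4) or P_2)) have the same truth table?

P_1 | P_2 | P_3 | P_4 | P_5 | φ | ψ
--- | --- | --- | --- | --- | - | -
 1  |  1  |  1  |  1  |  1  | 1 | 1
 1  |  1  |  1  |  1  |  0  | 1 | 1
 1  |  1  |  1  |  0  |  1  | 0 | 0
 1  |  1  |  1  |  0  |  0  | 0 | 0
 1  |  1  |  0  |  1  |  1  | 1 | 1
 1  |  1  |  0  |  1  |  0  | 1 | 1
 1  |  1  |  0  |  0  |  1  | 0 | 0
 1  |  1  |  0  |  0  |  0  | 0 | 0
 1  |  0  |  1  |  1  |  1  | 0 | 0
 1  |  0  |  1  |  1  |  0  | 0 | 0
 1  |  0  |  1  |  0  |  1  | 0 | 0
 1  |  0  |  1  |  0  |  0  | 0 | 0
 1  |  0  |  0  |  1  |  1  | 0 | 0
 1  |  0  |  0  |  1  |  0  | 0 | 0
 1  |  0  |  0  |  0  |  1  | 0 | 0
 1  |  0  |  0  |  0  |  0  | 0 | 0
 0  |  1  |  1  |  1  |  1  | 1 | 1
 0  |  1  |  1  |  1  |  0  | 1 | 1
 0  |  1  |  1  |  0  |  1  | 0 | 0
 0  |  1  |  1  |  0  |  0  | 0 | 0
 0  |  1  |  0  |  1  |  1  | 1 | 1
 0  |  1  |  0  |  1  |  0  | 1 | 1
 0  |  1  |  0  |  0  |  1  | 0 | 0
 0  |  1  |  0  |  0  |  0  | 0 | 0
 0  |  0  |  1  |  1  |  1  | 0 | 0
 0  |  0  |  1  |  1  |  0  | 0 | 0
 0  |  0  |  1  |  0  |  1  | 0 | 0
 0  |  0  |  1  |  0  |  0  | 1 | 1
 0  |  0  |  0  |  1  |  1  | 0 | 0
 0  |  0  |  0  |  1  |  0  | 0 | 0
 0  |  0  |  0  |  0  |  1  | 0 | 0
 0  |  0  |  0  |  0  |  0  | 0 | 0
The columns for φ and ψ agree on every row, so they are logically equivalent.

equivalent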